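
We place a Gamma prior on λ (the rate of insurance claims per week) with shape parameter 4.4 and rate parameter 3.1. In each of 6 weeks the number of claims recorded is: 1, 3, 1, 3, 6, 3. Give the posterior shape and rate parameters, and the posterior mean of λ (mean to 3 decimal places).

The Poisson likelihood adds the total count to the shape and the number of exposure periods to the rate. Here ∑xᵢ = 17 and n = 6, so shape 4.4→21.4 and rate 3.1→9.1.
Posterior mean = shape/rate = 21.4/9.1 = 2.352.

Posterior: Gamma(shape=21.4, rate=9.1); mean ≈ 2.352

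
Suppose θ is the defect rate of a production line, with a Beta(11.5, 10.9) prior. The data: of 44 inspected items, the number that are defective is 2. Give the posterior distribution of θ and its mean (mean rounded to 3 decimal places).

Posterior: Beta(13.5, 52.9); mean ≈ 0.203

The binomial likelihood is conjugate to the Beta prior: with 2 successes and 42 failures, the posterior is Beta(11.5+2, 10.9+42) = Beta(13.5, 52.9).
E[θ | data] = 13.5/(13.5+52.9) = 0.203.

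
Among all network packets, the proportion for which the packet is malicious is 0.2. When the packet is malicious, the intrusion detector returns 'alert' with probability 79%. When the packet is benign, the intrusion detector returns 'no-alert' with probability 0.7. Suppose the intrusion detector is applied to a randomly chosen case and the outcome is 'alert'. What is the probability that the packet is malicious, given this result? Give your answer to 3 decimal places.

Let H be the event that the packet is malicious. P(H) = 0.2, so P(¬H) = 0.8. With E the 'alert' result, P(E|H) = 0.79 and P(E|¬H) = 0.3.
P(E) = 0.79·0.2 + 0.3·0.8 = 0.15800 + 0.24000 = 0.39800.
By Bayes' theorem, P(H|E) = 0.15800 / 0.39800 = 0.397.

P(H | E) ≈ 0.397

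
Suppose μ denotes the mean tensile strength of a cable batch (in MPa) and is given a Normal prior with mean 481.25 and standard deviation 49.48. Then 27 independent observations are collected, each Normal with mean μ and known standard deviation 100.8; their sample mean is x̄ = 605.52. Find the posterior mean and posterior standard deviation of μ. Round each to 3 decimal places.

Posterior mean ≈ 588.964; posterior SD ≈ 18.061

Prior precision 1/τ₀² = 1/49.48² = 0.00040845; data precision n/σ² = 27/100.8² = 0.00265731.
Posterior precision = 0.00040845 + 0.00265731 = 0.00306576, giving posterior SD = 1/√0.00306576 = 18.061.
Posterior mean = (0.00040845·481.25 + 0.00265731·605.52) / 0.00306576 = 588.964.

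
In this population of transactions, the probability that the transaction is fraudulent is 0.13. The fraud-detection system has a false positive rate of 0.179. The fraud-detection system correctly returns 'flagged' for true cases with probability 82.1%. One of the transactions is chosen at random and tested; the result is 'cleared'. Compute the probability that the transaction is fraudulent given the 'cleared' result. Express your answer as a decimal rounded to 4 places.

P(H | E) ≈ 0.0316

Let H be the event that the transaction is fraudulent. P(H) = 0.13, so P(¬H) = 0.87. With E the 'cleared' result, P(E|H) = 0.179 and P(E|¬H) = 0.821.
P(E) = 0.179·0.13 + 0.821·0.87 = 0.023270 + 0.71427 = 0.73754.
By Bayes' theorem, P(H|E) = 0.023270 / 0.73754 = 0.0316.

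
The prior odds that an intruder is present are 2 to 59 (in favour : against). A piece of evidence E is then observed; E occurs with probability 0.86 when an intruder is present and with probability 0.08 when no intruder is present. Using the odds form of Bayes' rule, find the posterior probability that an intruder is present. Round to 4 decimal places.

Prior odds = 2/59 = 0.033898. In log-odds, ln(0.033898) = -3.3844.
Add log likelihood ratio: ln(10.750) = 2.3749.
Posterior log-odds = -1.0095, so posterior odds = exp(-1.0095) = 0.36441. Converting, P(H|E) = 0.36441/1.3644 = 0.2671.

Posterior probability ≈ 0.2671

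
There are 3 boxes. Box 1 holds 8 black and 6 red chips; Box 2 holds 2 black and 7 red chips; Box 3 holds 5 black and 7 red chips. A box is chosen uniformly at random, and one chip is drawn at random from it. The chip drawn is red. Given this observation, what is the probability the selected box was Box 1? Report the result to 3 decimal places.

P(red|Box 1) = 0.4286; P(red|Box 2) = 0.7778; P(red|Box 3) = 0.5833.
Prior × likelihood for each source: 0.333333·0.4286=0.1429, 0.333333·0.7778=0.2593, 0.333333·0.5833=0.1944. Summing gives P(red) = 0.59656.
P(Box 1 | red) = 0.1429 / 0.59656 = 0.239.

Posterior probability ≈ 0.239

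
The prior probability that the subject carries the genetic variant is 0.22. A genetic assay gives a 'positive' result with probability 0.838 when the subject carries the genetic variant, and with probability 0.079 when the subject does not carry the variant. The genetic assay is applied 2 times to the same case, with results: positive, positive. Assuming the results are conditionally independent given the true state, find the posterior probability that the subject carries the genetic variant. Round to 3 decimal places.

Let H be the event that the subject carries the genetic variant; start with P(H) = 0.22. P('positive'|H) = 0.838, P('positive'|¬H) = 0.079.
Update on result 1 ('positive'): P(H) ← 0.838·0.2200 / (0.838·0.2200 + 0.079·0.7800) = 0.18436/0.24598 = 0.7495.
Update on result 2 ('positive'): P(H) ← 0.838·0.7495 / (0.838·0.7495 + 0.079·0.2505) = 0.62807/0.64786 = 0.9695.

Posterior P(H) ≈ 0.969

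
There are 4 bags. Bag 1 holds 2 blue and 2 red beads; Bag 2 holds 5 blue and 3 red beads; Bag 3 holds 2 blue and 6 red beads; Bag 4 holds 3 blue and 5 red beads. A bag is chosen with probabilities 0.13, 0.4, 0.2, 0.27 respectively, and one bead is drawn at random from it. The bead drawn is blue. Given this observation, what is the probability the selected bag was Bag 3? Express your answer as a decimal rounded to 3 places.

P(blue|Bag 1) = 0.5; P(blue|Bag 2) = 0.625; P(blue|Bag 3) = 0.25; P(blue|Bag 4) = 0.375.
Prior × likelihood for each source: 0.13·0.5=0.06500, 0.4·0.625=0.2500, 0.2·0.25=0.05000, 0.27·0.375=0.1013. Summing gives P(blue) = 0.46625.
P(Bag 3 | blue) = 0.05000 / 0.46625 = 0.107.

Posterior probability ≈ 0.107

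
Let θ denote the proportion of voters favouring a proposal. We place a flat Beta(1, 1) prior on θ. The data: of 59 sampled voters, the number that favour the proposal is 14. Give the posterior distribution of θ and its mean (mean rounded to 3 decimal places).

The binomial likelihood is conjugate to the Beta prior: with 14 successes and 45 failures, the posterior is Beta(1+14, 1+45) = Beta(15, 46).
E[θ | data] = 15/(15+46) = 0.246.

Posterior: Beta(15, 46); mean ≈ 0.246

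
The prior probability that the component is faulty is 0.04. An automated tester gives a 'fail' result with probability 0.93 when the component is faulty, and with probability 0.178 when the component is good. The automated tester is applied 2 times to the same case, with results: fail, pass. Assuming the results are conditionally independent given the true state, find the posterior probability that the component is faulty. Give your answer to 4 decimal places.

With H the event that the component is faulty, the joint likelihood of the observed sequence is P(data|H) = 0.93·0.07 = 0.065100 and P(data|¬H) = 0.178·0.822 = 0.14632.
Bayes: P(H|data) = 0.04·0.065100 / (0.04·0.065100 + 0.96·0.14632) = 0.0026040/0.14307 = 0.0182.

Posterior P(H) ≈ 0.0182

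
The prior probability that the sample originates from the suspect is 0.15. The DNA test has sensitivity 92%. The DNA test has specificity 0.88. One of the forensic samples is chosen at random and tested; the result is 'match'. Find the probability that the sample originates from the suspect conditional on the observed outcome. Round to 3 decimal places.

Write H for 'the sample originates from the suspect'. Prior odds H:¬H = 0.15/0.85 = 0.17647. For the 'match' outcome, the likelihood ratio is 0.92/0.12 = 7.6667.
Posterior odds = 0.17647 × 7.6667 = 1.3529, so P(H|E) = 1.3529/(1+1.3529) = 0.575.

P(H | E) ≈ 0.575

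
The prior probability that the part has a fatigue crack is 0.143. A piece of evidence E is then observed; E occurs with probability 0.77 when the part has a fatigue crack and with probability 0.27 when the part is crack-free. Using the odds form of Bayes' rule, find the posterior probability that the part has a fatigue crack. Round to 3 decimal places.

Prior odds = 0.143/(1−0.143) = 0.16686.
Likelihood ratio for E = 0.77/0.27 = 2.8519.
Posterior odds = prior odds × LR = 0.47586.
Posterior probability = odds/(1+odds) = 0.47586/1.4759 = 0.322.

Posterior probability ≈ 0.322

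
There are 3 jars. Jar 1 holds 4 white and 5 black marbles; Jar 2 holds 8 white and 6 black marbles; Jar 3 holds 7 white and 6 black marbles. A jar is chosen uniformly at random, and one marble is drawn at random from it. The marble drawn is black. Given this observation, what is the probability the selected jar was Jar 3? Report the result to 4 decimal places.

P(black|Jar 1) = 0.5556; P(black|Jar 2) = 0.4286; P(black|Jar 3) = 0.4615.
Prior × likelihood for each source: 0.333333·0.5556=0.1852, 0.333333·0.4286=0.1429, 0.333333·0.4615=0.1538. Summing gives P(black) = 0.48189.
P(Jar 3 | black) = 0.1538 / 0.48189 = 0.3193.

Posterior probability ≈ 0.3193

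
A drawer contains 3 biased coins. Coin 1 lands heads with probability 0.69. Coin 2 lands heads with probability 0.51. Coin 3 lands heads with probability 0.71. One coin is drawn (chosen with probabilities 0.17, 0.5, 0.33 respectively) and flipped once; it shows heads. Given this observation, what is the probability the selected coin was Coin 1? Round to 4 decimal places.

Posterior probability ≈ 0.1934

Tabulate prior·likelihood by source: [1] prior 0.17, lik 0.69, product 0.1173; [2] prior 0.5, lik 0.51, product 0.2550; [3] prior 0.33, lik 0.71, product 0.2343.
Normalizing constant = 0.60660; the posterior for Coin 1 is its product over the sum, 0.1173/0.60660 = 0.1934.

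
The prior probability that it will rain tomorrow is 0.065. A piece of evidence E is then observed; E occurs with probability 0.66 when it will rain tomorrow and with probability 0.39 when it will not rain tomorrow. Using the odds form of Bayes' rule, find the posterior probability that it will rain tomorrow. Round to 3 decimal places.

Posterior probability ≈ 0.105

Prior odds = 0.065/(1−0.065) = 0.069519.
Likelihood ratio for E = 0.66/0.39 = 1.6923.
Posterior odds = prior odds × LR = 0.11765.
Posterior probability = odds/(1+odds) = 0.11765/1.1176 = 0.105.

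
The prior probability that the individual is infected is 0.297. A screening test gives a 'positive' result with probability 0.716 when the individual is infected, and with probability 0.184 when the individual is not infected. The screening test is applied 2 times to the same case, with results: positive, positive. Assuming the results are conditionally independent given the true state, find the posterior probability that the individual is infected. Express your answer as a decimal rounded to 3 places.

Let H be the event that the individual is infected; start with P(H) = 0.297. P('positive'|H) = 0.716, P('positive'|¬H) = 0.184.
Update on result 1 ('positive'): P(H) ← 0.716·0.2970 / (0.716·0.2970 + 0.184·0.7030) = 0.21265/0.34200 = 0.6218.
Update on result 2 ('positive'): P(H) ← 0.716·0.6218 / (0.716·0.6218 + 0.184·0.3782) = 0.44520/0.51479 = 0.8648.

Posterior P(H) ≈ 0.865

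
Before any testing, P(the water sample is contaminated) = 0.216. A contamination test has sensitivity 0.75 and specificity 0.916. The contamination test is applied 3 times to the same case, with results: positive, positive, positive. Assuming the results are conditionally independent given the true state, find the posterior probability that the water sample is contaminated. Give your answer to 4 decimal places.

Posterior P(H) ≈ 0.9949

With H the event that the water sample is contaminated, the joint likelihood of the observed sequence is P(data|H) = 0.75·0.75·0.75 = 0.42188 and P(data|¬H) = 0.084·0.084·0.084 = 0.00059270.
Bayes: P(H|data) = 0.216·0.42188 / (0.216·0.42188 + 0.784·0.00059270) = 0.091125/0.091590 = 0.9949.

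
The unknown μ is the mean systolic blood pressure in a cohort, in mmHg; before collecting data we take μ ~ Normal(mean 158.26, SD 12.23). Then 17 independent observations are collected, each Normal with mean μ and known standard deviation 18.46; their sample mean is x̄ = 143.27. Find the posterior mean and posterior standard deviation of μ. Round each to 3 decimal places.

Posterior mean ≈ 145.042; posterior SD ≈ 4.204

With known σ, the Normal prior is conjugate. Weight on the data is w = (n/σ²)/(n/σ² + 1/τ₀²) = 0.0498868/(0.0498868+0.00668570) = 0.88182.
Posterior mean = w·x̄ + (1−w)·μ₀ = 0.88182·143.27 + 0.11818·158.26 = 145.042. Posterior variance = 1/(0.0498868+0.00668570) = 17.6764, so SD = 4.204.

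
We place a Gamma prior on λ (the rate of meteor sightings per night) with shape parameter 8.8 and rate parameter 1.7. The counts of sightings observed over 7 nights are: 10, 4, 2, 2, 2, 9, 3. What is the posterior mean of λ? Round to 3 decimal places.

Posterior mean ≈ 4.690

The Poisson likelihood adds the total count to the shape and the number of exposure periods to the rate. Here ∑xᵢ = 32 and n = 7, so shape 8.8→40.8 and rate 1.7→8.7.
E[λ | data] = 40.8/8.7 = 4.690.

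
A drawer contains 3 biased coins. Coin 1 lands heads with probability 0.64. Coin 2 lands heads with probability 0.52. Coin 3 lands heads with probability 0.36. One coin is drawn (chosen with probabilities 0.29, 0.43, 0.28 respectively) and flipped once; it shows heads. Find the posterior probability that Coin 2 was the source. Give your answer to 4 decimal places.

Posterior probability ≈ 0.4384

P(heads|C1) = 0.64; P(heads|C2) = 0.52; P(heads|C3) = 0.36.
Prior × likelihood for each source: 0.29·0.64=0.1856, 0.43·0.52=0.2236, 0.28·0.36=0.1008. Summing gives P(heads) = 0.51000.
P(Coin 2 | heads) = 0.2236 / 0.51000 = 0.4384.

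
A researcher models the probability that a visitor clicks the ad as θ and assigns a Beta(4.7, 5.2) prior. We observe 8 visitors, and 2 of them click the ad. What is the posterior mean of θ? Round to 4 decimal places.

Observing 2 successes and 6 failures updates Beta(4.7, 5.2) by adding the success and failure counts to the two shape parameters: α = 4.7+2 = 6.7, β = 5.2+6 = 11.2.
E[θ | data] = 6.7/(6.7+11.2) = 0.3743.

Posterior mean ≈ 0.3743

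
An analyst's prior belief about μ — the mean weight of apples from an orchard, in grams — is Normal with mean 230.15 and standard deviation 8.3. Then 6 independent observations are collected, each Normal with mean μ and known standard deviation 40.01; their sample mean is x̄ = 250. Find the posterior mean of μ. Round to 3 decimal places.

With known σ, the Normal prior is conjugate. Weight on the data is w = (n/σ²)/(n/σ² + 1/τ₀²) = 0.00374813/(0.00374813+0.0145159) = 0.20522.
Posterior mean = w·x̄ + (1−w)·μ₀ = 0.20522·250 + 0.79478·230.15 = 234.224.

Posterior mean ≈ 234.224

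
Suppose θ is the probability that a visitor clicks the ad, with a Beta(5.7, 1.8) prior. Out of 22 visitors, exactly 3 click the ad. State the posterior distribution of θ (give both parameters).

Posterior: Beta(8.7, 20.8)

Observing 3 successes and 19 failures updates Beta(5.7, 1.8) by adding the success and failure counts to the two shape parameters: α = 5.7+3 = 8.7, β = 1.8+19 = 20.8.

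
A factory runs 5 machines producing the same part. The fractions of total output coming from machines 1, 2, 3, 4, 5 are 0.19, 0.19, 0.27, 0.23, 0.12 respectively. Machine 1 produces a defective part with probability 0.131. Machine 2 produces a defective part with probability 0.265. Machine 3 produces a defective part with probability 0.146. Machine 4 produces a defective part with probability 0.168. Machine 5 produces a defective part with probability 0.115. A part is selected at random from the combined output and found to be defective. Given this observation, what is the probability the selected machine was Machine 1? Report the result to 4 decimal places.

Tabulate prior·likelihood by source: [1] prior 0.19, lik 0.131, product 0.02489; [2] prior 0.19, lik 0.265, product 0.05035; [3] prior 0.27, lik 0.146, product 0.03942; [4] prior 0.23, lik 0.168, product 0.03864; [5] prior 0.12, lik 0.115, product 0.01380.
Normalizing constant = 0.16710; the posterior for Machine 1 is its product over the sum, 0.02489/0.16710 = 0.1490.

Posterior probability ≈ 0.1490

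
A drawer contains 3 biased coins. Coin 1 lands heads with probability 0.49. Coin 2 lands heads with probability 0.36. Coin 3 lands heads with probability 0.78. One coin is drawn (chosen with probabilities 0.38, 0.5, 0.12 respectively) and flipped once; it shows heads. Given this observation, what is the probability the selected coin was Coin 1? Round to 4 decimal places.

Tabulate prior·likelihood by source: [1] prior 0.38, lik 0.49, product 0.1862; [2] prior 0.5, lik 0.36, product 0.1800; [3] prior 0.12, lik 0.78, product 0.09360.
Normalizing constant = 0.45980; the posterior for Coin 1 is its product over the sum, 0.1862/0.45980 = 0.4050.

Posterior probability ≈ 0.4050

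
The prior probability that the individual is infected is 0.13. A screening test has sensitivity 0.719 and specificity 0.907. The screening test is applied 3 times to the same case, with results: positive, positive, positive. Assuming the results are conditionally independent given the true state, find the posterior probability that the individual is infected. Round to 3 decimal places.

Let H be the event that the individual is infected; start with P(H) = 0.13. P('positive'|H) = 0.719, P('positive'|¬H) = 0.093.
Update on result 1 ('positive'): P(H) ← 0.719·0.1300 / (0.719·0.1300 + 0.093·0.8700) = 0.093470/0.17438 = 0.5360.
Update on result 2 ('positive'): P(H) ← 0.719·0.5360 / (0.719·0.5360 + 0.093·0.4640) = 0.38539/0.42854 = 0.8993.
Update on result 3 ('positive'): P(H) ← 0.719·0.8993 / (0.719·0.8993 + 0.093·0.1007) = 0.64660/0.65597 = 0.9857.

Posterior P(H) ≈ 0.986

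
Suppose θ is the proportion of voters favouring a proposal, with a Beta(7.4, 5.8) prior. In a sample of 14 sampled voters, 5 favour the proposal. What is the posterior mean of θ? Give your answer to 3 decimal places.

Posterior mean ≈ 0.456

Observing 5 successes and 9 failures updates Beta(7.4, 5.8) by adding the success and failure counts to the two shape parameters: α = 7.4+5 = 12.4, β = 5.8+9 = 14.8.
Posterior mean = α/(α+β) = 12.4/27.2 = 0.456.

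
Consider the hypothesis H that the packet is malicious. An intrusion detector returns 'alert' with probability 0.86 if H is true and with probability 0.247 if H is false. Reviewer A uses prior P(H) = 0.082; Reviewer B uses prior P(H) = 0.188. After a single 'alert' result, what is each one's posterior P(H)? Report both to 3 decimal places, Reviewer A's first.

The likelihood ratio for an 'alert' result is 0.86/0.247 = 3.4818.
Reviewer A: prior odds 0.082/0.918 = 0.089325; posterior odds 0.31101; posterior probability 0.237.
Reviewer B: prior odds 0.188/0.812 = 0.23153; posterior odds 0.80613; posterior probability 0.446.

Reviewer A: 0.237; Reviewer B: 0.446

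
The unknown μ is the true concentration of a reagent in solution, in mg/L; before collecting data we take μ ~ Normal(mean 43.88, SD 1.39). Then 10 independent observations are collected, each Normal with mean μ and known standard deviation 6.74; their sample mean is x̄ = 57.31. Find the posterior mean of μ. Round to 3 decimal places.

With known σ, the Normal prior is conjugate. Weight on the data is w = (n/σ²)/(n/σ² + 1/τ₀²) = 0.220130/(0.220130+0.517572) = 0.29840.
Posterior mean = w·x̄ + (1−w)·μ₀ = 0.29840·57.31 + 0.70160·43.88 = 47.888.

Posterior mean ≈ 47.888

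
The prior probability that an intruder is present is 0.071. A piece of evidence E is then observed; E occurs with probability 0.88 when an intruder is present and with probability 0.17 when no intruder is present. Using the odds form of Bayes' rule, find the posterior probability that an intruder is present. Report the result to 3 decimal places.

Posterior probability ≈ 0.283

Prior odds = 0.071/(1−0.071) = 0.076426.
Likelihood ratio for E = 0.88/0.17 = 5.1765.
Posterior odds = prior odds × LR = 0.39562.
Posterior probability = odds/(1+odds) = 0.39562/1.3956 = 0.283.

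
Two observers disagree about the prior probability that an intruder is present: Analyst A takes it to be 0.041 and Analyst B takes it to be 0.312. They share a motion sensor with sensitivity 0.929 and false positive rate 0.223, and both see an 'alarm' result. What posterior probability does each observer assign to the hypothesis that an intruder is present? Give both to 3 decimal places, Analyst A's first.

Analyst A: 0.151; Analyst B: 0.654

P('+'|H) = 0.929, P('+'|¬H) = 0.223.
Analyst A: numerator 0.929·0.041 = 0.038089; evidence = 0.038089+0.223·0.959 = 0.25195; posterior = 0.151.
Analyst B: numerator 0.929·0.312 = 0.28985; evidence = 0.28985+0.223·0.688 = 0.44327; posterior = 0.654.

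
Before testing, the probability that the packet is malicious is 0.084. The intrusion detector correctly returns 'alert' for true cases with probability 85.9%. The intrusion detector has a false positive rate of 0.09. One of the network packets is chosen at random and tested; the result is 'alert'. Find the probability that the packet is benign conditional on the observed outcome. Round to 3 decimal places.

Let H be the event that the packet is malicious. P(H) = 0.084, so P(¬H) = 0.916. With E the 'alert' result, P(E|H) = 0.859 and P(E|¬H) = 0.09.
P(E) = 0.859·0.084 + 0.09·0.916 = 0.072156 + 0.082440 = 0.15460.
By Bayes' theorem, P(H|E) = 0.072156 / 0.15460 = 0.467. Hence P(¬H|E) = 1 − 0.467 = 0.533.

P(¬H | E) ≈ 0.533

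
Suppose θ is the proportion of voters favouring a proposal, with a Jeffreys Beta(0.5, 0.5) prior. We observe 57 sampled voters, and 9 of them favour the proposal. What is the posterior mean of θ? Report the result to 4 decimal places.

Observing 9 successes and 48 failures updates Beta(0.5, 0.5) by adding the success and failure counts to the two shape parameters: α = 0.5+9 = 9.5, β = 0.5+48 = 48.5.
Posterior mean = α/(α+β) = 9.5/58 = 0.1638.

Posterior mean ≈ 0.1638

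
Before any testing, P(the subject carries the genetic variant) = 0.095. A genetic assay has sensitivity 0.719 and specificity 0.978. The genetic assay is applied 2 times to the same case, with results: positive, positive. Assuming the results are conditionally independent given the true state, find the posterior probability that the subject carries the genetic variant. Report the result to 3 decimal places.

Posterior P(H) ≈ 0.991

Let H be the event that the subject carries the genetic variant; start with P(H) = 0.095. P('positive'|H) = 0.719, P('positive'|¬H) = 0.022.
Update on result 1 ('positive'): P(H) ← 0.719·0.0950 / (0.719·0.0950 + 0.022·0.9050) = 0.068305/0.088215 = 0.7743.
Update on result 2 ('positive'): P(H) ← 0.719·0.7743 / (0.719·0.7743 + 0.022·0.2257) = 0.55672/0.56169 = 0.9912.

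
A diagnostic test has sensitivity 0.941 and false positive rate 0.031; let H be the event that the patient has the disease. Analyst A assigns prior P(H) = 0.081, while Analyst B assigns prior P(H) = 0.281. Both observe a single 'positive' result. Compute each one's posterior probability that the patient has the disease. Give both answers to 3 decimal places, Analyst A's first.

Analyst A: 0.728; Analyst B: 0.922

The likelihood ratio for a 'positive' result is 0.941/0.031 = 30.355.
Analyst A: prior odds 0.081/0.919 = 0.088139; posterior odds 2.6755; posterior probability 0.728.
Analyst B: prior odds 0.281/0.719 = 0.39082; posterior odds 11.863; posterior probability 0.922.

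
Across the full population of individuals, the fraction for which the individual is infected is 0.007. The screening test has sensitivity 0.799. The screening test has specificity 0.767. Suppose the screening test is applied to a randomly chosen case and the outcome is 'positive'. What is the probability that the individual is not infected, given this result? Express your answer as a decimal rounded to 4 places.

P(¬H | E) ≈ 0.9764

Let H be the event that the individual is infected. P(H) = 0.007, so P(¬H) = 0.993. With E the 'positive' result, P(E|H) = 0.799 and P(E|¬H) = 0.233.
P(E) = 0.799·0.007 + 0.233·0.993 = 0.0055930 + 0.23137 = 0.23696.
By Bayes' theorem, P(H|E) = 0.0055930 / 0.23696 = 0.0236. Hence P(¬H|E) = 1 − 0.0236 = 0.9764.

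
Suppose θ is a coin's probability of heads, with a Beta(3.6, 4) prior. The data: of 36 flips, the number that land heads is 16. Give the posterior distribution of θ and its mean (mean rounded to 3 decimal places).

The binomial likelihood is conjugate to the Beta prior: with 16 successes and 20 failures, the posterior is Beta(3.6+16, 4+20) = Beta(19.6, 24).
Posterior mean = α/(α+β) = 19.6/43.6 = 0.450.

Posterior: Beta(19.6, 24); mean ≈ 0.450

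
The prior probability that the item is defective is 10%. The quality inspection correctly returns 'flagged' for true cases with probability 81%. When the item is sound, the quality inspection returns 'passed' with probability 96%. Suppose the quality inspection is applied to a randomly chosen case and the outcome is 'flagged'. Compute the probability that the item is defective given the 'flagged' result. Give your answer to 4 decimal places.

P(H | E) ≈ 0.6923

Write H for 'the item is defective'. Prior odds H:¬H = 0.1/0.9 = 0.11111. For the 'flagged' outcome, the likelihood ratio is 0.81/0.04 = 20.250.
Posterior odds = 0.11111 × 20.250 = 2.2500, so P(H|E) = 2.2500/(1+2.2500) = 0.6923.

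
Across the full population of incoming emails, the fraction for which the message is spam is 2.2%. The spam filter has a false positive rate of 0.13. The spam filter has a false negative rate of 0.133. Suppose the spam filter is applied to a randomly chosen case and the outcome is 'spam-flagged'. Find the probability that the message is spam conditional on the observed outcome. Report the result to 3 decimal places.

Write H for 'the message is spam'. Prior odds H:¬H = 0.022/0.978 = 0.022495. For the 'spam-flagged' outcome, the likelihood ratio is 0.867/0.13 = 6.6692.
Posterior odds = 0.022495 × 6.6692 = 0.15002, so P(H|E) = 0.15002/(1+0.15002) = 0.130.

P(H | E) ≈ 0.130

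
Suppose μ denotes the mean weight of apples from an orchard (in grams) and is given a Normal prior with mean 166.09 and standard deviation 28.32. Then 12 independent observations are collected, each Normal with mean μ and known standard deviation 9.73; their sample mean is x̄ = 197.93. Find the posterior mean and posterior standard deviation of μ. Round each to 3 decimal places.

Prior precision 1/τ₀² = 1/28.32² = 0.00124685; data precision n/σ² = 12/9.73² = 0.126752.
Posterior precision = 0.00124685 + 0.126752 = 0.127999, giving posterior SD = 1/√0.127999 = 2.795.
Posterior mean = (0.00124685·166.09 + 0.126752·197.93) / 0.127999 = 197.620.

Posterior mean ≈ 197.620; posterior SD ≈ 2.795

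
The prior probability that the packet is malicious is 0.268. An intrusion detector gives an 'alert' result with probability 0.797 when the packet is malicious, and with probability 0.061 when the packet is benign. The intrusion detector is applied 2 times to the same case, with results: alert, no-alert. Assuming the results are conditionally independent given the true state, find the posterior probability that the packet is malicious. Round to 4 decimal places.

Posterior P(H) ≈ 0.5084

With H the event that the packet is malicious, the joint likelihood of the observed sequence is P(data|H) = 0.797·0.203 = 0.16179 and P(data|¬H) = 0.061·0.939 = 0.057279.
Bayes: P(H|data) = 0.268·0.16179 / (0.268·0.16179 + 0.732·0.057279) = 0.043360/0.085288 = 0.5084.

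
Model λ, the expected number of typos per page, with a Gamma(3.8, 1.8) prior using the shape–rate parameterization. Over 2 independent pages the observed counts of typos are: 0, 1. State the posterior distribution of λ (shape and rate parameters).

The Poisson likelihood adds the total count to the shape and the number of exposure periods to the rate. Here ∑xᵢ = 1 and n = 2, so shape 3.8→4.8 and rate 1.8→3.8.

Posterior: Gamma(shape=4.8, rate=3.8)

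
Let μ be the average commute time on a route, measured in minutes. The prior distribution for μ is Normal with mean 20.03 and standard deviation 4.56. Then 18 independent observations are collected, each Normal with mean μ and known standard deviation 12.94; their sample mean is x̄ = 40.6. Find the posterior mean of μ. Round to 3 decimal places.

Prior precision 1/τ₀² = 1/4.56² = 0.0480917; data precision n/σ² = 18/12.94² = 0.107499.
Posterior precision = 0.0480917 + 0.107499 = 0.155591.
Posterior mean = (0.0480917·20.03 + 0.107499·40.6) / 0.155591 = 34.242.

Posterior mean ≈ 34.242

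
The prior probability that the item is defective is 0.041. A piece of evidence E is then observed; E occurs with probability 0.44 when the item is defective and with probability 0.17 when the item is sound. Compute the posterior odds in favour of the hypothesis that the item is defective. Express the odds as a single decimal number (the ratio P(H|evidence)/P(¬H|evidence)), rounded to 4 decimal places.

Prior odds = 0.041/(1−0.041) = 0.042753. In log-odds, ln(0.042753) = -3.1523.
Add log likelihood ratio: ln(2.5882) = 0.95098.
Posterior log-odds = -2.2013, so posterior odds = exp(-2.2013) = 0.11065.

Posterior odds ≈ 0.1107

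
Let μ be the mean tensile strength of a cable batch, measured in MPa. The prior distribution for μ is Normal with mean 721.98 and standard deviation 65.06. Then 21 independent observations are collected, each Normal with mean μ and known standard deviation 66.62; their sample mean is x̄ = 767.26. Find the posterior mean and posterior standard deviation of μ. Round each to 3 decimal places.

Posterior mean ≈ 765.107; posterior SD ≈ 14.188

With known σ, the Normal prior is conjugate. Weight on the data is w = (n/σ²)/(n/σ² + 1/τ₀²) = 0.00473162/(0.00473162+0.00023625) = 0.95244.
Posterior mean = w·x̄ + (1−w)·μ₀ = 0.95244·767.26 + 0.047556·721.98 = 765.107. Posterior variance = 1/(0.00473162+0.00023625) = 201.293, so SD = 14.188.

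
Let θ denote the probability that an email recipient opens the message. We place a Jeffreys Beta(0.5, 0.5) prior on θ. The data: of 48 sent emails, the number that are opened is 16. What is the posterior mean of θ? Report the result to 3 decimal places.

Posterior mean ≈ 0.337

The binomial likelihood is conjugate to the Beta prior: with 16 successes and 32 failures, the posterior is Beta(0.5+16, 0.5+32) = Beta(16.5, 32.5).
Posterior mean = α/(α+β) = 16.5/49 = 0.337.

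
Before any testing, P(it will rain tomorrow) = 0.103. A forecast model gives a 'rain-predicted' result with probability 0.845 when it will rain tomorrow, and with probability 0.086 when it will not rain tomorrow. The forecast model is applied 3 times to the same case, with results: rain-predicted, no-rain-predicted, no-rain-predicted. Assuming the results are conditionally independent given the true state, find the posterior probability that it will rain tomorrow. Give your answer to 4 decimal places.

Posterior P(H) ≈ 0.0314

Let H be the event that it will rain tomorrow; start with P(H) = 0.103. P('rain-predicted'|H) = 0.845, P('rain-predicted'|¬H) = 0.086.
Update on result 1 ('rain-predicted'): P(H) ← 0.845·0.1030 / (0.845·0.1030 + 0.086·0.8970) = 0.087035/0.16418 = 0.5301.
Update on result 2 ('no-rain-predicted'): P(H) ← 0.155·0.5301 / (0.155·0.5301 + 0.914·0.4699) = 0.082170/0.51163 = 0.1606.
Update on result 3 ('no-rain-predicted'): P(H) ← 0.155·0.1606 / (0.155·0.1606 + 0.914·0.8394) = 0.024894/0.79210 = 0.0314.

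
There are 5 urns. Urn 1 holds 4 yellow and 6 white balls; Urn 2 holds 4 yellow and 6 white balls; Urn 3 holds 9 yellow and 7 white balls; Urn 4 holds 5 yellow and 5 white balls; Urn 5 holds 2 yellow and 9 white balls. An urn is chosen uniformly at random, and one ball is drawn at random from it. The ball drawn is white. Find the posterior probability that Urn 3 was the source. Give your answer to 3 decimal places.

Tabulate prior·likelihood by source: [1] prior 0.2, lik 0.6, product 0.1200; [2] prior 0.2, lik 0.6, product 0.1200; [3] prior 0.2, lik 0.4375, product 0.08750; [4] prior 0.2, lik 0.5, product 0.1000; [5] prior 0.2, lik 0.8182, product 0.1636.
Normalizing constant = 0.59114; the posterior for Urn 3 is its product over the sum, 0.08750/0.59114 = 0.148.

Posterior probability ≈ 0.148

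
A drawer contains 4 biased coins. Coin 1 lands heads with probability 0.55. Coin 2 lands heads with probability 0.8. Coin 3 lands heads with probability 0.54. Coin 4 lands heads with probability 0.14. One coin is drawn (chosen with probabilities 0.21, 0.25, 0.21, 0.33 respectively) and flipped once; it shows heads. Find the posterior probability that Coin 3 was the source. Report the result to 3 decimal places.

Posterior probability ≈ 0.239

P(heads|C1) = 0.55; P(heads|C2) = 0.8; P(heads|C3) = 0.54; P(heads|C4) = 0.14.
Prior × likelihood for each source: 0.21·0.55=0.1155, 0.25·0.8=0.2000, 0.21·0.54=0.1134, 0.33·0.14=0.04620. Summing gives P(heads) = 0.47510.
P(Coin 3 | heads) = 0.1134 / 0.47510 = 0.239.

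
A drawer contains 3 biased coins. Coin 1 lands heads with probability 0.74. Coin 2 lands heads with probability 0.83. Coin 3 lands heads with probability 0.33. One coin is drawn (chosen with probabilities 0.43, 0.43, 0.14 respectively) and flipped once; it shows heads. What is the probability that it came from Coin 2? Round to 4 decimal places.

Posterior probability ≈ 0.4948

Tabulate prior·likelihood by source: [1] prior 0.43, lik 0.74, product 0.3182; [2] prior 0.43, lik 0.83, product 0.3569; [3] prior 0.14, lik 0.33, product 0.04620.
Normalizing constant = 0.72130; the posterior for Coin 2 is its product over the sum, 0.3569/0.72130 = 0.4948.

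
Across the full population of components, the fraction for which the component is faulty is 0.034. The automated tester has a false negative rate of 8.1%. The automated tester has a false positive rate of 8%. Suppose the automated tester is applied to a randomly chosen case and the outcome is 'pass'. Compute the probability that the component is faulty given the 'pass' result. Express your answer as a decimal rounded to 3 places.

Let H be the event that the component is faulty. P(H) = 0.034, so P(¬H) = 0.966. With E the 'pass' result, P(E|H) = 0.081 and P(E|¬H) = 0.92.
P(E) = 0.081·0.034 + 0.92·0.966 = 0.0027540 + 0.88872 = 0.89147.
By Bayes' theorem, P(H|E) = 0.0027540 / 0.89147 = 0.003.

P(H | E) ≈ 0.003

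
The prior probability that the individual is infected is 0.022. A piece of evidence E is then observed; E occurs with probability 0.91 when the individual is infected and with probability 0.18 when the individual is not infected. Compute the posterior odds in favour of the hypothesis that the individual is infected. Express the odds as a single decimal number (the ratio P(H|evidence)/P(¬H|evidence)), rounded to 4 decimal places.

Posterior odds ≈ 0.1137

Prior odds = 0.022/(1−0.022) = 0.022495. In log-odds, ln(0.022495) = -3.7945.
Add log likelihood ratio: ln(5.0556) = 1.6205.
Posterior log-odds = -2.1740, so posterior odds = exp(-2.1740) = 0.11372.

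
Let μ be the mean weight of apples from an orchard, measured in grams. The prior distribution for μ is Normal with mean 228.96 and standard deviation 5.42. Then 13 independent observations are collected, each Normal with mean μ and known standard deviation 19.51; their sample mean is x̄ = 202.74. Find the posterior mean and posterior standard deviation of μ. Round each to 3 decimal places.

Posterior mean ≈ 215.828; posterior SD ≈ 3.829

With known σ, the Normal prior is conjugate. Weight on the data is w = (n/σ²)/(n/σ² + 1/τ₀²) = 0.0341530/(0.0341530+0.0340409) = 0.50082.
Posterior mean = w·x̄ + (1−w)·μ₀ = 0.50082·202.74 + 0.49918·228.96 = 215.828. Posterior variance = 1/(0.0341530+0.0340409) = 14.6641, so SD = 3.829.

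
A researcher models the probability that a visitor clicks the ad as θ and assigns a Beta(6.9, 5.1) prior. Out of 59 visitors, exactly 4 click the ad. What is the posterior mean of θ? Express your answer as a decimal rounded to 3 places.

Observing 4 successes and 55 failures updates Beta(6.9, 5.1) by adding the success and failure counts to the two shape parameters: α = 6.9+4 = 10.9, β = 5.1+55 = 60.1.
E[θ | data] = 10.9/(10.9+60.1) = 0.154.

Posterior mean ≈ 0.154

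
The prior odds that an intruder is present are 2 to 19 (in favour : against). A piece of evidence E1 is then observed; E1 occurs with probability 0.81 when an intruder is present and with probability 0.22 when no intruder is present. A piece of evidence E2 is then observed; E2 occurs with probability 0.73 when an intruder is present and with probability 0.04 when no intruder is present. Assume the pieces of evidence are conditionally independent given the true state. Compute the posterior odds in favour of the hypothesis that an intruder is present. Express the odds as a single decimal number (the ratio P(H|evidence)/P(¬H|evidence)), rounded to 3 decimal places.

Posterior odds ≈ 7.073

Prior odds = 2/19 = 0.10526. In log-odds, ln(0.10526) = -2.2513.
Add log likelihood ratios: ln(3.6818) + ln(18.250) = 4.2076.
Posterior log-odds = 1.9563, so posterior odds = exp(1.9563) = 7.0730.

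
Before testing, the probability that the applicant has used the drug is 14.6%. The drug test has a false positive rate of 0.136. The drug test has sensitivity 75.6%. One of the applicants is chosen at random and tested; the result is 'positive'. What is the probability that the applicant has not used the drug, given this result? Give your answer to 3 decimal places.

Let H be the event that the applicant has used the drug. P(H) = 0.146, so P(¬H) = 0.854. With E the 'positive' result, P(E|H) = 0.756 and P(E|¬H) = 0.136.
P(E) = 0.756·0.146 + 0.136·0.854 = 0.11038 + 0.11614 = 0.22652.
By Bayes' theorem, P(H|E) = 0.11038 / 0.22652 = 0.487. Hence P(¬H|E) = 1 − 0.487 = 0.513.

P(¬H | E) ≈ 0.513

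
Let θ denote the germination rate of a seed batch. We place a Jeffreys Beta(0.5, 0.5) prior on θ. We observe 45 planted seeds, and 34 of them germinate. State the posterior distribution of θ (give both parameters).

The binomial likelihood is conjugate to the Beta prior: with 34 successes and 11 failures, the posterior is Beta(0.5+34, 0.5+11) = Beta(34.5, 11.5).

Posterior: Beta(34.5, 11.5)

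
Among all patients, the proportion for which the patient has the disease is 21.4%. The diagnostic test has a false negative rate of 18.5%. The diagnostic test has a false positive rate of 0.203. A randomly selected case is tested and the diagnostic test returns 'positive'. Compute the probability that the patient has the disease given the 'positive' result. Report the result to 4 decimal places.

Write H for 'the patient has the disease'. Prior odds H:¬H = 0.214/0.786 = 0.27226. For the 'positive' outcome, the likelihood ratio is 0.815/0.203 = 4.0148.
Posterior odds = 0.27226 × 4.0148 = 1.0931, so P(H|E) = 1.0931/(1+1.0931) = 0.5222.

P(H | E) ≈ 0.5222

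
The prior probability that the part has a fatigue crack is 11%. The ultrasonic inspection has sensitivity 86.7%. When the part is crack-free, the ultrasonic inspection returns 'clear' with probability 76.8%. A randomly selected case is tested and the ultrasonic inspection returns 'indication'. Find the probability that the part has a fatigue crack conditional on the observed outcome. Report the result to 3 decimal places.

Let H be the event that the part has a fatigue crack. P(H) = 0.11, so P(¬H) = 0.89. With E the 'indication' result, P(E|H) = 0.867 and P(E|¬H) = 0.232.
P(E) = 0.867·0.11 + 0.232·0.89 = 0.095370 + 0.20648 = 0.30185.
By Bayes' theorem, P(H|E) = 0.095370 / 0.30185 = 0.316.

P(H | E) ≈ 0.316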